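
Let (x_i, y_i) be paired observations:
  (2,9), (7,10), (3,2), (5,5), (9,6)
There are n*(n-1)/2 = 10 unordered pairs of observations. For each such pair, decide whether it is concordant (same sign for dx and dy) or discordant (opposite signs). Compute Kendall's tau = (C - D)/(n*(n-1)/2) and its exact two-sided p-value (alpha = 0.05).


Step 1: Enumerate the 10 unordered pairs (i,j) with i<j and classify each by sign(x_j-x_i) * sign(y_j-y_i).
  (1,2):dx=+5,dy=+1->C; (1,3):dx=+1,dy=-7->D; (1,4):dx=+3,dy=-4->D; (1,5):dx=+7,dy=-3->D
  (2,3):dx=-4,dy=-8->C; (2,4):dx=-2,dy=-5->C; (2,5):dx=+2,dy=-4->D; (3,4):dx=+2,dy=+3->C
  (3,5):dx=+6,dy=+4->C; (4,5):dx=+4,dy=+1->C
Step 2: C = 6, D = 4, total pairs = 10.
Step 3: tau = (C - D)/(n(n-1)/2) = (6 - 4)/10 = 0.200000.
Step 4: Exact two-sided p-value (enumerate n! = 120 permutations of y under H0): p = 0.816667.
Step 5: alpha = 0.05. fail to reject H0.

tau_b = 0.2000 (C=6, D=4), p = 0.816667, fail to reject H0.


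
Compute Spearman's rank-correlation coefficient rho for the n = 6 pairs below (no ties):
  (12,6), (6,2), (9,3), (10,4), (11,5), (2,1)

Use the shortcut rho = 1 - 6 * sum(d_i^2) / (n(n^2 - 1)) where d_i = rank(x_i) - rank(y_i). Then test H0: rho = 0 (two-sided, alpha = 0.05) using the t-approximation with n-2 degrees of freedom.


Step 1: Rank x and y separately (midranks; no ties here).
rank(x): 12->6, 6->2, 9->3, 10->4, 11->5, 2->1
rank(y): 6->6, 2->2, 3->3, 4->4, 5->5, 1->1
Step 2: d_i = R_x(i) - R_y(i); compute d_i^2.
  (6-6)^2=0, (2-2)^2=0, (3-3)^2=0, (4-4)^2=0, (5-5)^2=0, (1-1)^2=0
sum(d^2) = 0.
Step 3: rho = 1 - 6*0 / (6*(6^2 - 1)) = 1 - 0/210 = 1.000000.
Step 5: Two-sided p-value from the t-distribution with 4 df = 0.000000.
Step 6: alpha = 0.05. reject H0.

rho = 1.0000, p = 0.000000, reject H0 at alpha = 0.05.


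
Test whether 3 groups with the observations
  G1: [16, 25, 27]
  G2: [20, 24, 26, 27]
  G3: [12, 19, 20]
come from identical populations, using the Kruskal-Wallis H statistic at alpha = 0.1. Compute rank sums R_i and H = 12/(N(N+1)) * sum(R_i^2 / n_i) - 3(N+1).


Step 1: Combine all N = 10 observations and assign midranks.
sorted (value, group, rank): (12,G3,1), (16,G1,2), (19,G3,3), (20,G2,4.5), (20,G3,4.5), (24,G2,6), (25,G1,7), (26,G2,8), (27,G1,9.5), (27,G2,9.5)
Step 2: Sum ranks within each group.
R_1 = 18.5 (n_1 = 3)
R_2 = 28 (n_2 = 4)
R_3 = 8.5 (n_3 = 3)
Step 3: H = 12/(N(N+1)) * sum(R_i^2/n_i) - 3(N+1)
     = 12/(10*11) * (18.5^2/3 + 28^2/4 + 8.5^2/3) - 3*11
     = 0.109091 * 334.167 - 33
     = 3.454545.
Step 4: Ties present; correction factor C = 1 - 12/(10^3 - 10) = 0.987879. Corrected H = 3.454545 / 0.987879 = 3.496933.
Step 5: Under H0, H ~ chi^2(2); p-value = 0.174041.
Step 6: alpha = 0.1. fail to reject H0.

H = 3.4969, df = 2, p = 0.174041, fail to reject H0.


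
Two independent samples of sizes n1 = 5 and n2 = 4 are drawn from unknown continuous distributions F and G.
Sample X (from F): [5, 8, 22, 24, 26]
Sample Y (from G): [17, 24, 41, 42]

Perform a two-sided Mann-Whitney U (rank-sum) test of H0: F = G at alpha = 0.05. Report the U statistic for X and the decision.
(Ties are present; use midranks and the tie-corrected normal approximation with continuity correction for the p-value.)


Step 1: Combine and sort all 9 observations; assign midranks.
sorted (value, group): (5,X), (8,X), (17,Y), (22,X), (24,X), (24,Y), (26,X), (41,Y), (42,Y)
ranks: 5->1, 8->2, 17->3, 22->4, 24->5.5, 24->5.5, 26->7, 41->8, 42->9
Step 2: Rank sum for X: R1 = 1 + 2 + 4 + 5.5 + 7 = 19.5.
Step 3: U_X = R1 - n1(n1+1)/2 = 19.5 - 5*6/2 = 19.5 - 15 = 4.5.
       U_Y = n1*n2 - U_X = 20 - 4.5 = 15.5.
Step 4: Ties are present, so use the tie-corrected normal approximation (with continuity correction) for the p-value.
Step 5: p-value = 0.218742; compare to alpha = 0.05. fail to reject H0.

U_X = 4.5, p = 0.218742, fail to reject H0 at alpha = 0.05.


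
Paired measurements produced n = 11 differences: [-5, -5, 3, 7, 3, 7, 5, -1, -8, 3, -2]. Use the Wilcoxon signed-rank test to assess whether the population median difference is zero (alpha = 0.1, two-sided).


Step 1: Drop any zero differences (none here) and take |d_i|.
|d| = [5, 5, 3, 7, 3, 7, 5, 1, 8, 3, 2]
Step 2: Midrank |d_i| (ties get averaged ranks).
ranks: |5|->7, |5|->7, |3|->4, |7|->9.5, |3|->4, |7|->9.5, |5|->7, |1|->1, |8|->11, |3|->4, |2|->2
Step 3: Attach original signs; sum ranks with positive sign and with negative sign.
W+ = 4 + 9.5 + 4 + 9.5 + 7 + 4 = 38
W- = 7 + 7 + 1 + 11 + 2 = 28
(Check: W+ + W- = 66 should equal n(n+1)/2 = 66.)
Step 4: Test statistic W = min(W+, W-) = 28.
Step 5: Ties in |d|, so use the tie-corrected normal approximation.
        E[W] = n(n+1)/4 = 11*12/4 = 33.
        Tie groups: |d|=3 (t=3), |d|=5 (t=3), |d|=7 (t=2); sum(t^3 - t) = 54.
        Var[W] = n(n+1)(2n+1)/24 - sum(t^3-t)/48 = 3036/24 - 54/48 = 125.375.
        z = (W - E[W]) / sqrt(Var[W]) = (28 - 33) / 11.1971 = -0.4465.
        Two-sided p = 2*Phi(z) = 0.655204.
Step 6: alpha = 0.1. fail to reject H0.

W+ = 38, W- = 28, W = min = 28, p = 0.655204, fail to reject H0.


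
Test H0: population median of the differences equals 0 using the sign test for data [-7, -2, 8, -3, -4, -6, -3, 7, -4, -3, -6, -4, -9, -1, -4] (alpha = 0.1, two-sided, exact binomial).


Step 1: Discard zero differences. Original n = 15; n_eff = number of nonzero differences = 15.
Nonzero differences (with sign): -7, -2, +8, -3, -4, -6, -3, +7, -4, -3, -6, -4, -9, -1, -4
Step 2: Count signs: positive = 2, negative = 13.
Step 3: Under H0: P(positive) = 0.5, so the number of positives S ~ Bin(15, 0.5).
Step 4: Two-sided exact p-value = sum of Bin(15,0.5) probabilities at or below the observed probability = 0.007385.
Step 5: alpha = 0.1. reject H0.

n_eff = 15, pos = 2, neg = 13, p = 0.007385, reject H0.


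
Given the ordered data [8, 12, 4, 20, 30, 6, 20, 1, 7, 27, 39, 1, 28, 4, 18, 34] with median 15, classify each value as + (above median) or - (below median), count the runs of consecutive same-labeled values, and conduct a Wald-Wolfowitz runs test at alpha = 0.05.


Step 1: Compute median = 15; label A = above, B = below.
Labels in order: BBBAABABBAABABAA  (n_A = 8, n_B = 8)
Step 2: Count runs R = 10.
Step 3: Under H0 (random ordering), E[R] = 2*n_A*n_B/(n_A+n_B) + 1 = 2*8*8/16 + 1 = 9.0000.
        Var[R] = 2*n_A*n_B*(2*n_A*n_B - n_A - n_B) / ((n_A+n_B)^2 * (n_A+n_B-1)) = 14336/3840 = 3.7333.
        SD[R] = 1.9322.
Step 4: Continuity-corrected z = (R - 0.5 - E[R]) / SD[R] = (10 - 0.5 - 9.0000) / 1.9322 = 0.2588.
Step 5: Two-sided p-value via normal approximation = 2*(1 - Phi(|z|)) = 0.795809.
Step 6: alpha = 0.05. fail to reject H0.

R = 10, z = 0.2588, p = 0.795809, fail to reject H0.


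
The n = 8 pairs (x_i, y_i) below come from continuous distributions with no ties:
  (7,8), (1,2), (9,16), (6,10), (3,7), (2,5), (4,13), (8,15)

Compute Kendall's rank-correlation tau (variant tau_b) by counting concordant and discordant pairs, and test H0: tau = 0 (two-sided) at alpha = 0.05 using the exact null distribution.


Step 1: Enumerate the 28 unordered pairs (i,j) with i<j and classify each by sign(x_j-x_i) * sign(y_j-y_i).
  (1,2):dx=-6,dy=-6->C; (1,3):dx=+2,dy=+8->C; (1,4):dx=-1,dy=+2->D; (1,5):dx=-4,dy=-1->C
  (1,6):dx=-5,dy=-3->C; (1,7):dx=-3,dy=+5->D; (1,8):dx=+1,dy=+7->C; (2,3):dx=+8,dy=+14->C
  (2,4):dx=+5,dy=+8->C; (2,5):dx=+2,dy=+5->C; (2,6):dx=+1,dy=+3->C; (2,7):dx=+3,dy=+11->C
  (2,8):dx=+7,dy=+13->C; (3,4):dx=-3,dy=-6->C; (3,5):dx=-6,dy=-9->C; (3,6):dx=-7,dy=-11->C
  (3,7):dx=-5,dy=-3->C; (3,8):dx=-1,dy=-1->C; (4,5):dx=-3,dy=-3->C; (4,6):dx=-4,dy=-5->C
  (4,7):dx=-2,dy=+3->D; (4,8):dx=+2,dy=+5->C; (5,6):dx=-1,dy=-2->C; (5,7):dx=+1,dy=+6->C
  (5,8):dx=+5,dy=+8->C; (6,7):dx=+2,dy=+8->C; (6,8):dx=+6,dy=+10->C; (7,8):dx=+4,dy=+2->C
Step 2: C = 25, D = 3, total pairs = 28.
Step 3: tau = (C - D)/(n(n-1)/2) = (25 - 3)/28 = 0.785714.
Step 4: Exact two-sided p-value (enumerate n! = 40320 permutations of y under H0): p = 0.005506.
Step 5: alpha = 0.05. reject H0.

tau_b = 0.7857 (C=25, D=3), p = 0.005506, reject H0.


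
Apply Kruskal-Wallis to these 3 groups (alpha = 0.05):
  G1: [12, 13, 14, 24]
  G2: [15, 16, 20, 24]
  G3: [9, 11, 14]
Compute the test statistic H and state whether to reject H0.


Step 1: Combine all N = 11 observations and assign midranks.
sorted (value, group, rank): (9,G3,1), (11,G3,2), (12,G1,3), (13,G1,4), (14,G1,5.5), (14,G3,5.5), (15,G2,7), (16,G2,8), (20,G2,9), (24,G1,10.5), (24,G2,10.5)
Step 2: Sum ranks within each group.
R_1 = 23 (n_1 = 4)
R_2 = 34.5 (n_2 = 4)
R_3 = 8.5 (n_3 = 3)
Step 3: H = 12/(N(N+1)) * sum(R_i^2/n_i) - 3(N+1)
     = 12/(11*12) * (23^2/4 + 34.5^2/4 + 8.5^2/3) - 3*12
     = 0.090909 * 453.896 - 36
     = 5.263258.
Step 4: Ties present; correction factor C = 1 - 12/(11^3 - 11) = 0.990909. Corrected H = 5.263258 / 0.990909 = 5.311544.
Step 5: Under H0, H ~ chi^2(2); p-value = 0.070245.
Step 6: alpha = 0.05. fail to reject H0.

H = 5.3115, df = 2, p = 0.070245, fail to reject H0.


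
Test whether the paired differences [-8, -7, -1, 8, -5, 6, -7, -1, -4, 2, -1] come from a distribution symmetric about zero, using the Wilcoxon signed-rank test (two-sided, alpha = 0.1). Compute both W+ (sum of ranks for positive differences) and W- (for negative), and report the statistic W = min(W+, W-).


Step 1: Drop any zero differences (none here) and take |d_i|.
|d| = [8, 7, 1, 8, 5, 6, 7, 1, 4, 2, 1]
Step 2: Midrank |d_i| (ties get averaged ranks).
ranks: |8|->10.5, |7|->8.5, |1|->2, |8|->10.5, |5|->6, |6|->7, |7|->8.5, |1|->2, |4|->5, |2|->4, |1|->2
Step 3: Attach original signs; sum ranks with positive sign and with negative sign.
W+ = 10.5 + 7 + 4 = 21.5
W- = 10.5 + 8.5 + 2 + 6 + 8.5 + 2 + 5 + 2 = 44.5
(Check: W+ + W- = 66 should equal n(n+1)/2 = 66.)
Step 4: Test statistic W = min(W+, W-) = 21.5.
Step 5: Ties in |d|, so use the tie-corrected normal approximation.
        E[W] = n(n+1)/4 = 11*12/4 = 33.
        Tie groups: |d|=1 (t=3), |d|=7 (t=2), |d|=8 (t=2); sum(t^3 - t) = 36.
        Var[W] = n(n+1)(2n+1)/24 - sum(t^3-t)/48 = 3036/24 - 36/48 = 125.75.
        z = (W - E[W]) / sqrt(Var[W]) = (21.5 - 33) / 11.2138 = -1.0255.
        Two-sided p = 2*Phi(z) = 0.305118.
Step 6: alpha = 0.1. fail to reject H0.

W+ = 21.5, W- = 44.5, W = min = 21.5, p = 0.305118, fail to reject H0.


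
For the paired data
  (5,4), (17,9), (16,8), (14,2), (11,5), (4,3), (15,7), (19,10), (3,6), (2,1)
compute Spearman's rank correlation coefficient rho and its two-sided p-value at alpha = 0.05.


Step 1: Rank x and y separately (midranks; no ties here).
rank(x): 5->4, 17->9, 16->8, 14->6, 11->5, 4->3, 15->7, 19->10, 3->2, 2->1
rank(y): 4->4, 9->9, 8->8, 2->2, 5->5, 3->3, 7->7, 10->10, 6->6, 1->1
Step 2: d_i = R_x(i) - R_y(i); compute d_i^2.
  (4-4)^2=0, (9-9)^2=0, (8-8)^2=0, (6-2)^2=16, (5-5)^2=0, (3-3)^2=0, (7-7)^2=0, (10-10)^2=0, (2-6)^2=16, (1-1)^2=0
sum(d^2) = 32.
Step 3: rho = 1 - 6*32 / (10*(10^2 - 1)) = 1 - 192/990 = 0.806061.
Step 4: Under H0, t = rho * sqrt((n-2)/(1-rho^2)) = 3.8522 ~ t(8).
Step 5: Two-sided p-value from the t-distribution with 8 df = 0.004862.
Step 6: alpha = 0.05. reject H0.

rho = 0.8061, p = 0.004862, reject H0 at alpha = 0.05.


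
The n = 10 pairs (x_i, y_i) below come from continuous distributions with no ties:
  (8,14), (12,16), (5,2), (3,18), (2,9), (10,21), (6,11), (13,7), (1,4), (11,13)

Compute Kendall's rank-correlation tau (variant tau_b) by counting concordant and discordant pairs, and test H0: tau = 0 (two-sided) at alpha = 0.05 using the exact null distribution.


Step 1: Enumerate the 45 unordered pairs (i,j) with i<j and classify each by sign(x_j-x_i) * sign(y_j-y_i).
  (1,2):dx=+4,dy=+2->C; (1,3):dx=-3,dy=-12->C; (1,4):dx=-5,dy=+4->D; (1,5):dx=-6,dy=-5->C
  (1,6):dx=+2,dy=+7->C; (1,7):dx=-2,dy=-3->C; (1,8):dx=+5,dy=-7->D; (1,9):dx=-7,dy=-10->C
  (1,10):dx=+3,dy=-1->D; (2,3):dx=-7,dy=-14->C; (2,4):dx=-9,dy=+2->D; (2,5):dx=-10,dy=-7->C
  (2,6):dx=-2,dy=+5->D; (2,7):dx=-6,dy=-5->C; (2,8):dx=+1,dy=-9->D; (2,9):dx=-11,dy=-12->C
  (2,10):dx=-1,dy=-3->C; (3,4):dx=-2,dy=+16->D; (3,5):dx=-3,dy=+7->D; (3,6):dx=+5,dy=+19->C
  (3,7):dx=+1,dy=+9->C; (3,8):dx=+8,dy=+5->C; (3,9):dx=-4,dy=+2->D; (3,10):dx=+6,dy=+11->C
  (4,5):dx=-1,dy=-9->C; (4,6):dx=+7,dy=+3->C; (4,7):dx=+3,dy=-7->D; (4,8):dx=+10,dy=-11->D
  (4,9):dx=-2,dy=-14->C; (4,10):dx=+8,dy=-5->D; (5,6):dx=+8,dy=+12->C; (5,7):dx=+4,dy=+2->C
  (5,8):dx=+11,dy=-2->D; (5,9):dx=-1,dy=-5->C; (5,10):dx=+9,dy=+4->C; (6,7):dx=-4,dy=-10->C
  (6,8):dx=+3,dy=-14->D; (6,9):dx=-9,dy=-17->C; (6,10):dx=+1,dy=-8->D; (7,8):dx=+7,dy=-4->D
  (7,9):dx=-5,dy=-7->C; (7,10):dx=+5,dy=+2->C; (8,9):dx=-12,dy=-3->C; (8,10):dx=-2,dy=+6->D
  (9,10):dx=+10,dy=+9->C
Step 2: C = 28, D = 17, total pairs = 45.
Step 3: tau = (C - D)/(n(n-1)/2) = (28 - 17)/45 = 0.244444.
Step 4: Exact two-sided p-value (enumerate n! = 3628800 permutations of y under H0): p = 0.380720.
Step 5: alpha = 0.05. fail to reject H0.

tau_b = 0.2444 (C=28, D=17), p = 0.380720, fail to reject H0.


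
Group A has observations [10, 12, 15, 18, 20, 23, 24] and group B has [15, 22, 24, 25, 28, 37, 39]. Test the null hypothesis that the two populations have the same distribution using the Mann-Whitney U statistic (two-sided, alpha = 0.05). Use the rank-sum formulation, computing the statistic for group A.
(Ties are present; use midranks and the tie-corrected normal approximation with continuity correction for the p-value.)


Step 1: Combine and sort all 14 observations; assign midranks.
sorted (value, group): (10,X), (12,X), (15,X), (15,Y), (18,X), (20,X), (22,Y), (23,X), (24,X), (24,Y), (25,Y), (28,Y), (37,Y), (39,Y)
ranks: 10->1, 12->2, 15->3.5, 15->3.5, 18->5, 20->6, 22->7, 23->8, 24->9.5, 24->9.5, 25->11, 28->12, 37->13, 39->14
Step 2: Rank sum for X: R1 = 1 + 2 + 3.5 + 5 + 6 + 8 + 9.5 = 35.
Step 3: U_X = R1 - n1(n1+1)/2 = 35 - 7*8/2 = 35 - 28 = 7.
       U_Y = n1*n2 - U_X = 49 - 7 = 42.
Step 4: Ties are present, so use the tie-corrected normal approximation (with continuity correction) for the p-value.
Step 5: p-value = 0.029483; compare to alpha = 0.05. reject H0.

U_X = 7, p = 0.029483, reject H0 at alpha = 0.05.


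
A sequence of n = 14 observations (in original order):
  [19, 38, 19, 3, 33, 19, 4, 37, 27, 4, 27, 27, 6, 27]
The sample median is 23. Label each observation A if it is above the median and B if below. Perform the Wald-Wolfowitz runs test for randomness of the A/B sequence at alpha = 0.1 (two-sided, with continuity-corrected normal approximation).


Step 1: Compute median = 23; label A = above, B = below.
Labels in order: BABBABBAABAABA  (n_A = 7, n_B = 7)
Step 2: Count runs R = 10.
Step 3: Under H0 (random ordering), E[R] = 2*n_A*n_B/(n_A+n_B) + 1 = 2*7*7/14 + 1 = 8.0000.
        Var[R] = 2*n_A*n_B*(2*n_A*n_B - n_A - n_B) / ((n_A+n_B)^2 * (n_A+n_B-1)) = 8232/2548 = 3.2308.
        SD[R] = 1.7974.
Step 4: Continuity-corrected z = (R - 0.5 - E[R]) / SD[R] = (10 - 0.5 - 8.0000) / 1.7974 = 0.8345.
Step 5: Two-sided p-value via normal approximation = 2*(1 - Phi(|z|)) = 0.403986.
Step 6: alpha = 0.1. fail to reject H0.

R = 10, z = 0.8345, p = 0.403986, fail to reject H0.


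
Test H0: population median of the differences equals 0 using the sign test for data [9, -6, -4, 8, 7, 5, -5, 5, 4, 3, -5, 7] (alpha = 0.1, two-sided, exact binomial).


Step 1: Discard zero differences. Original n = 12; n_eff = number of nonzero differences = 12.
Nonzero differences (with sign): +9, -6, -4, +8, +7, +5, -5, +5, +4, +3, -5, +7
Step 2: Count signs: positive = 8, negative = 4.
Step 3: Under H0: P(positive) = 0.5, so the number of positives S ~ Bin(12, 0.5).
Step 4: Two-sided exact p-value = sum of Bin(12,0.5) probabilities at or below the observed probability = 0.387695.
Step 5: alpha = 0.1. fail to reject H0.

n_eff = 12, pos = 8, neg = 4, p = 0.387695, fail to reject H0.


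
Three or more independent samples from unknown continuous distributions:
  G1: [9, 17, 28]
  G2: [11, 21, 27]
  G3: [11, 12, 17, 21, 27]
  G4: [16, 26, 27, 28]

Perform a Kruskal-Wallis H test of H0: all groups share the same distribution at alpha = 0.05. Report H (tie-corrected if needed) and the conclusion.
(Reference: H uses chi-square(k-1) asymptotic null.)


Step 1: Combine all N = 15 observations and assign midranks.
sorted (value, group, rank): (9,G1,1), (11,G2,2.5), (11,G3,2.5), (12,G3,4), (16,G4,5), (17,G1,6.5), (17,G3,6.5), (21,G2,8.5), (21,G3,8.5), (26,G4,10), (27,G2,12), (27,G3,12), (27,G4,12), (28,G1,14.5), (28,G4,14.5)
Step 2: Sum ranks within each group.
R_1 = 22 (n_1 = 3)
R_2 = 23 (n_2 = 3)
R_3 = 33.5 (n_3 = 5)
R_4 = 41.5 (n_4 = 4)
Step 3: H = 12/(N(N+1)) * sum(R_i^2/n_i) - 3(N+1)
     = 12/(15*16) * (22^2/3 + 23^2/3 + 33.5^2/5 + 41.5^2/4) - 3*16
     = 0.050000 * 992.679 - 48
     = 1.633958.
Step 4: Ties present; correction factor C = 1 - 48/(15^3 - 15) = 0.985714. Corrected H = 1.633958 / 0.985714 = 1.657639.
Step 5: Under H0, H ~ chi^2(3); p-value = 0.646392.
Step 6: alpha = 0.05. fail to reject H0.

H = 1.6576, df = 3, p = 0.646392, fail to reject H0.


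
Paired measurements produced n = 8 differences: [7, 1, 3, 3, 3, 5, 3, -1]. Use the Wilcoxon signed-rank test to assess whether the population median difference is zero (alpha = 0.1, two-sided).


Step 1: Drop any zero differences (none here) and take |d_i|.
|d| = [7, 1, 3, 3, 3, 5, 3, 1]
Step 2: Midrank |d_i| (ties get averaged ranks).
ranks: |7|->8, |1|->1.5, |3|->4.5, |3|->4.5, |3|->4.5, |5|->7, |3|->4.5, |1|->1.5
Step 3: Attach original signs; sum ranks with positive sign and with negative sign.
W+ = 8 + 1.5 + 4.5 + 4.5 + 4.5 + 7 + 4.5 = 34.5
W- = 1.5 = 1.5
(Check: W+ + W- = 36 should equal n(n+1)/2 = 36.)
Step 4: Test statistic W = min(W+, W-) = 1.5.
Step 5: Ties in |d|, so use the tie-corrected normal approximation.
        E[W] = n(n+1)/4 = 8*9/4 = 18.
        Tie groups: |d|=1 (t=2), |d|=3 (t=4); sum(t^3 - t) = 66.
        Var[W] = n(n+1)(2n+1)/24 - sum(t^3-t)/48 = 1224/24 - 66/48 = 49.625.
        z = (W - E[W]) / sqrt(Var[W]) = (1.5 - 18) / 7.0445 = -2.3423.
        Two-sided p = 2*Phi(z) = 0.019168.
Step 6: alpha = 0.1. reject H0.

W+ = 34.5, W- = 1.5, W = min = 1.5, p = 0.019168, reject H0.


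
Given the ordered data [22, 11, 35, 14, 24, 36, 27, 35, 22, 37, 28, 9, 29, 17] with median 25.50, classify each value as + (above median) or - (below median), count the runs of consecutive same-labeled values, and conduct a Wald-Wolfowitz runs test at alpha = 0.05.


Step 1: Compute median = 25.50; label A = above, B = below.
Labels in order: BBABBAAABAABAB  (n_A = 7, n_B = 7)
Step 2: Count runs R = 9.
Step 3: Under H0 (random ordering), E[R] = 2*n_A*n_B/(n_A+n_B) + 1 = 2*7*7/14 + 1 = 8.0000.
        Var[R] = 2*n_A*n_B*(2*n_A*n_B - n_A - n_B) / ((n_A+n_B)^2 * (n_A+n_B-1)) = 8232/2548 = 3.2308.
        SD[R] = 1.7974.
Step 4: Continuity-corrected z = (R - 0.5 - E[R]) / SD[R] = (9 - 0.5 - 8.0000) / 1.7974 = 0.2782.
Step 5: Two-sided p-value via normal approximation = 2*(1 - Phi(|z|)) = 0.780879.
Step 6: alpha = 0.05. fail to reject H0.

R = 9, z = 0.2782, p = 0.780879, fail to reject H0.


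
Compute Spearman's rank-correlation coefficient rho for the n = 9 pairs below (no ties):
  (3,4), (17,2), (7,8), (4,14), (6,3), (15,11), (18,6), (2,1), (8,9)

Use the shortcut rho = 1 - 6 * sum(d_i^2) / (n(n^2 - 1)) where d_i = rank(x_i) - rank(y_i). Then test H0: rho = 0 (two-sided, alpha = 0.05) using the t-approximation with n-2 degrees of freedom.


Step 1: Rank x and y separately (midranks; no ties here).
rank(x): 3->2, 17->8, 7->5, 4->3, 6->4, 15->7, 18->9, 2->1, 8->6
rank(y): 4->4, 2->2, 8->6, 14->9, 3->3, 11->8, 6->5, 1->1, 9->7
Step 2: d_i = R_x(i) - R_y(i); compute d_i^2.
  (2-4)^2=4, (8-2)^2=36, (5-6)^2=1, (3-9)^2=36, (4-3)^2=1, (7-8)^2=1, (9-5)^2=16, (1-1)^2=0, (6-7)^2=1
sum(d^2) = 96.
Step 3: rho = 1 - 6*96 / (9*(9^2 - 1)) = 1 - 576/720 = 0.200000.
Step 4: Under H0, t = rho * sqrt((n-2)/(1-rho^2)) = 0.5401 ~ t(7).
Step 5: Two-sided p-value from the t-distribution with 7 df = 0.605901.
Step 6: alpha = 0.05. fail to reject H0.

rho = 0.2000, p = 0.605901, fail to reject H0 at alpha = 0.05.


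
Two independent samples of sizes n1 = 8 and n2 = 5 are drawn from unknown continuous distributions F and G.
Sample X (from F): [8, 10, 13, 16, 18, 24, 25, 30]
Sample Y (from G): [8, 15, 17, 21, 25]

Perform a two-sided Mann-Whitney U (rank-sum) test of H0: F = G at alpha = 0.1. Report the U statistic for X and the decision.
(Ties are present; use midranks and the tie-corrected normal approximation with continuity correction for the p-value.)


Step 1: Combine and sort all 13 observations; assign midranks.
sorted (value, group): (8,X), (8,Y), (10,X), (13,X), (15,Y), (16,X), (17,Y), (18,X), (21,Y), (24,X), (25,X), (25,Y), (30,X)
ranks: 8->1.5, 8->1.5, 10->3, 13->4, 15->5, 16->6, 17->7, 18->8, 21->9, 24->10, 25->11.5, 25->11.5, 30->13
Step 2: Rank sum for X: R1 = 1.5 + 3 + 4 + 6 + 8 + 10 + 11.5 + 13 = 57.
Step 3: U_X = R1 - n1(n1+1)/2 = 57 - 8*9/2 = 57 - 36 = 21.
       U_Y = n1*n2 - U_X = 40 - 21 = 19.
Step 4: Ties are present, so use the tie-corrected normal approximation (with continuity correction) for the p-value.
Step 5: p-value = 0.941492; compare to alpha = 0.1. fail to reject H0.

U_X = 21, p = 0.941492, fail to reject H0 at alpha = 0.1.


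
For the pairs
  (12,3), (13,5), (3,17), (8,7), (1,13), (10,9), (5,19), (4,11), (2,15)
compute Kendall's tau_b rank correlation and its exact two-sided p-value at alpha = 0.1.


Step 1: Enumerate the 36 unordered pairs (i,j) with i<j and classify each by sign(x_j-x_i) * sign(y_j-y_i).
  (1,2):dx=+1,dy=+2->C; (1,3):dx=-9,dy=+14->D; (1,4):dx=-4,dy=+4->D; (1,5):dx=-11,dy=+10->D
  (1,6):dx=-2,dy=+6->D; (1,7):dx=-7,dy=+16->D; (1,8):dx=-8,dy=+8->D; (1,9):dx=-10,dy=+12->D
  (2,3):dx=-10,dy=+12->D; (2,4):dx=-5,dy=+2->D; (2,5):dx=-12,dy=+8->D; (2,6):dx=-3,dy=+4->D
  (2,7):dx=-8,dy=+14->D; (2,8):dx=-9,dy=+6->D; (2,9):dx=-11,dy=+10->D; (3,4):dx=+5,dy=-10->D
  (3,5):dx=-2,dy=-4->C; (3,6):dx=+7,dy=-8->D; (3,7):dx=+2,dy=+2->C; (3,8):dx=+1,dy=-6->D
  (3,9):dx=-1,dy=-2->C; (4,5):dx=-7,dy=+6->D; (4,6):dx=+2,dy=+2->C; (4,7):dx=-3,dy=+12->D
  (4,8):dx=-4,dy=+4->D; (4,9):dx=-6,dy=+8->D; (5,6):dx=+9,dy=-4->D; (5,7):dx=+4,dy=+6->C
  (5,8):dx=+3,dy=-2->D; (5,9):dx=+1,dy=+2->C; (6,7):dx=-5,dy=+10->D; (6,8):dx=-6,dy=+2->D
  (6,9):dx=-8,dy=+6->D; (7,8):dx=-1,dy=-8->C; (7,9):dx=-3,dy=-4->C; (8,9):dx=-2,dy=+4->D
Step 2: C = 9, D = 27, total pairs = 36.
Step 3: tau = (C - D)/(n(n-1)/2) = (9 - 27)/36 = -0.500000.
Step 4: Exact two-sided p-value (enumerate n! = 362880 permutations of y under H0): p = 0.075176.
Step 5: alpha = 0.1. reject H0.

tau_b = -0.5000 (C=9, D=27), p = 0.075176, reject H0.


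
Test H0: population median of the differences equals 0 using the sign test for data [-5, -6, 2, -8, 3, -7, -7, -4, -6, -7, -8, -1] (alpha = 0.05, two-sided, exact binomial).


Step 1: Discard zero differences. Original n = 12; n_eff = number of nonzero differences = 12.
Nonzero differences (with sign): -5, -6, +2, -8, +3, -7, -7, -4, -6, -7, -8, -1
Step 2: Count signs: positive = 2, negative = 10.
Step 3: Under H0: P(positive) = 0.5, so the number of positives S ~ Bin(12, 0.5).
Step 4: Two-sided exact p-value = sum of Bin(12,0.5) probabilities at or below the observed probability = 0.038574.
Step 5: alpha = 0.05. reject H0.

n_eff = 12, pos = 2, neg = 10, p = 0.038574, reject H0.


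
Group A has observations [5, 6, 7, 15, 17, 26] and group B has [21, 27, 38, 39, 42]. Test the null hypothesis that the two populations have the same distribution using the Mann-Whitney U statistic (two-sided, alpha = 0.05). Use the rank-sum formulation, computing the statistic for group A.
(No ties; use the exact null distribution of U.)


Step 1: Combine and sort all 11 observations; assign midranks.
sorted (value, group): (5,X), (6,X), (7,X), (15,X), (17,X), (21,Y), (26,X), (27,Y), (38,Y), (39,Y), (42,Y)
ranks: 5->1, 6->2, 7->3, 15->4, 17->5, 21->6, 26->7, 27->8, 38->9, 39->10, 42->11
Step 2: Rank sum for X: R1 = 1 + 2 + 3 + 4 + 5 + 7 = 22.
Step 3: U_X = R1 - n1(n1+1)/2 = 22 - 6*7/2 = 22 - 21 = 1.
       U_Y = n1*n2 - U_X = 30 - 1 = 29.
Step 4: No ties, so the exact null distribution of U (based on enumerating the C(11,6) = 462 equally likely rank assignments) gives the two-sided p-value.
Step 5: p-value = 0.008658; compare to alpha = 0.05. reject H0.

U_X = 1, p = 0.008658, reject H0 at alpha = 0.05.


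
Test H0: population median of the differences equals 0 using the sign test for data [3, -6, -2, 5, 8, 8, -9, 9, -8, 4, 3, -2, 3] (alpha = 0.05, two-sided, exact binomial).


Step 1: Discard zero differences. Original n = 13; n_eff = number of nonzero differences = 13.
Nonzero differences (with sign): +3, -6, -2, +5, +8, +8, -9, +9, -8, +4, +3, -2, +3
Step 2: Count signs: positive = 8, negative = 5.
Step 3: Under H0: P(positive) = 0.5, so the number of positives S ~ Bin(13, 0.5).
Step 4: Two-sided exact p-value = sum of Bin(13,0.5) probabilities at or below the observed probability = 0.581055.
Step 5: alpha = 0.05. fail to reject H0.

n_eff = 13, pos = 8, neg = 5, p = 0.581055, fail to reject H0.


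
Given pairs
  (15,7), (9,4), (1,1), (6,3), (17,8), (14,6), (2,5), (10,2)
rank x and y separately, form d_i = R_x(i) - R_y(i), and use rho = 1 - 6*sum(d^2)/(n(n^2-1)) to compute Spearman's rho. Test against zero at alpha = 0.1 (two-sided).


Step 1: Rank x and y separately (midranks; no ties here).
rank(x): 15->7, 9->4, 1->1, 6->3, 17->8, 14->6, 2->2, 10->5
rank(y): 7->7, 4->4, 1->1, 3->3, 8->8, 6->6, 5->5, 2->2
Step 2: d_i = R_x(i) - R_y(i); compute d_i^2.
  (7-7)^2=0, (4-4)^2=0, (1-1)^2=0, (3-3)^2=0, (8-8)^2=0, (6-6)^2=0, (2-5)^2=9, (5-2)^2=9
sum(d^2) = 18.
Step 3: rho = 1 - 6*18 / (8*(8^2 - 1)) = 1 - 108/504 = 0.785714.
Step 4: Under H0, t = rho * sqrt((n-2)/(1-rho^2)) = 3.1113 ~ t(6).
Step 5: Two-sided p-value from the t-distribution with 6 df = 0.020815.
Step 6: alpha = 0.1. reject H0.

rho = 0.7857, p = 0.020815, reject H0 at alpha = 0.1.


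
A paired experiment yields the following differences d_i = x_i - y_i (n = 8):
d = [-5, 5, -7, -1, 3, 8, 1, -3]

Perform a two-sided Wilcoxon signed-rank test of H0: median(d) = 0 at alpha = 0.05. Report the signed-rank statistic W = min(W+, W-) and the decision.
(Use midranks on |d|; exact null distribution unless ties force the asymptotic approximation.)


Step 1: Drop any zero differences (none here) and take |d_i|.
|d| = [5, 5, 7, 1, 3, 8, 1, 3]
Step 2: Midrank |d_i| (ties get averaged ranks).
ranks: |5|->5.5, |5|->5.5, |7|->7, |1|->1.5, |3|->3.5, |8|->8, |1|->1.5, |3|->3.5
Step 3: Attach original signs; sum ranks with positive sign and with negative sign.
W+ = 5.5 + 3.5 + 8 + 1.5 = 18.5
W- = 5.5 + 7 + 1.5 + 3.5 = 17.5
(Check: W+ + W- = 36 should equal n(n+1)/2 = 36.)
Step 4: Test statistic W = min(W+, W-) = 17.5.
Step 5: Ties in |d|, so use the tie-corrected normal approximation.
        E[W] = n(n+1)/4 = 8*9/4 = 18.
        Tie groups: |d|=1 (t=2), |d|=3 (t=2), |d|=5 (t=2); sum(t^3 - t) = 18.
        Var[W] = n(n+1)(2n+1)/24 - sum(t^3-t)/48 = 1224/24 - 18/48 = 50.625.
        z = (W - E[W]) / sqrt(Var[W]) = (17.5 - 18) / 7.1151 = -0.0703.
        Two-sided p = 2*Phi(z) = 0.943977.
Step 6: alpha = 0.05. fail to reject H0.

W+ = 18.5, W- = 17.5, W = min = 17.5, p = 0.943977, fail to reject H0.


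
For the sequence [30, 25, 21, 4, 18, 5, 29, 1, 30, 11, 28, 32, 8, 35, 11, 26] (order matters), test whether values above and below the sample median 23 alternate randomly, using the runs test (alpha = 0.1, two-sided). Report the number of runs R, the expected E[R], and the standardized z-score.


Step 1: Compute median = 23; label A = above, B = below.
Labels in order: AABBBBABABAABABA  (n_A = 8, n_B = 8)
Step 2: Count runs R = 11.
Step 3: Under H0 (random ordering), E[R] = 2*n_A*n_B/(n_A+n_B) + 1 = 2*8*8/16 + 1 = 9.0000.
        Var[R] = 2*n_A*n_B*(2*n_A*n_B - n_A - n_B) / ((n_A+n_B)^2 * (n_A+n_B-1)) = 14336/3840 = 3.7333.
        SD[R] = 1.9322.
Step 4: Continuity-corrected z = (R - 0.5 - E[R]) / SD[R] = (11 - 0.5 - 9.0000) / 1.9322 = 0.7763.
Step 5: Two-sided p-value via normal approximation = 2*(1 - Phi(|z|)) = 0.437558.
Step 6: alpha = 0.1. fail to reject H0.

R = 11, z = 0.7763, p = 0.437558, fail to reject H0.


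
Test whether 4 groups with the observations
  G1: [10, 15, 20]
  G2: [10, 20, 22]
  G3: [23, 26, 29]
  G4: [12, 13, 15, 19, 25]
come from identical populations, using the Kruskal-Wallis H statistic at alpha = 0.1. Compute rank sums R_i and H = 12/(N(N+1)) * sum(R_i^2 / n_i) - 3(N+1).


Step 1: Combine all N = 14 observations and assign midranks.
sorted (value, group, rank): (10,G1,1.5), (10,G2,1.5), (12,G4,3), (13,G4,4), (15,G1,5.5), (15,G4,5.5), (19,G4,7), (20,G1,8.5), (20,G2,8.5), (22,G2,10), (23,G3,11), (25,G4,12), (26,G3,13), (29,G3,14)
Step 2: Sum ranks within each group.
R_1 = 15.5 (n_1 = 3)
R_2 = 20 (n_2 = 3)
R_3 = 38 (n_3 = 3)
R_4 = 31.5 (n_4 = 5)
Step 3: H = 12/(N(N+1)) * sum(R_i^2/n_i) - 3(N+1)
     = 12/(14*15) * (15.5^2/3 + 20^2/3 + 38^2/3 + 31.5^2/5) - 3*15
     = 0.057143 * 893.2 - 45
     = 6.040000.
Step 4: Ties present; correction factor C = 1 - 18/(14^3 - 14) = 0.993407. Corrected H = 6.040000 / 0.993407 = 6.080088.
Step 5: Under H0, H ~ chi^2(3); p-value = 0.107778.
Step 6: alpha = 0.1. fail to reject H0.

H = 6.0801, df = 3, p = 0.107778, fail to reject H0.


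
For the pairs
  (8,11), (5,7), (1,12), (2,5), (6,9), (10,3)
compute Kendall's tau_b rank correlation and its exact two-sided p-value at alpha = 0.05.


Step 1: Enumerate the 15 unordered pairs (i,j) with i<j and classify each by sign(x_j-x_i) * sign(y_j-y_i).
  (1,2):dx=-3,dy=-4->C; (1,3):dx=-7,dy=+1->D; (1,4):dx=-6,dy=-6->C; (1,5):dx=-2,dy=-2->C
  (1,6):dx=+2,dy=-8->D; (2,3):dx=-4,dy=+5->D; (2,4):dx=-3,dy=-2->C; (2,5):dx=+1,dy=+2->C
  (2,6):dx=+5,dy=-4->D; (3,4):dx=+1,dy=-7->D; (3,5):dx=+5,dy=-3->D; (3,6):dx=+9,dy=-9->D
  (4,5):dx=+4,dy=+4->C; (4,6):dx=+8,dy=-2->D; (5,6):dx=+4,dy=-6->D
Step 2: C = 6, D = 9, total pairs = 15.
Step 3: tau = (C - D)/(n(n-1)/2) = (6 - 9)/15 = -0.200000.
Step 4: Exact two-sided p-value (enumerate n! = 720 permutations of y under H0): p = 0.719444.
Step 5: alpha = 0.05. fail to reject H0.

tau_b = -0.2000 (C=6, D=9), p = 0.719444, fail to reject H0.


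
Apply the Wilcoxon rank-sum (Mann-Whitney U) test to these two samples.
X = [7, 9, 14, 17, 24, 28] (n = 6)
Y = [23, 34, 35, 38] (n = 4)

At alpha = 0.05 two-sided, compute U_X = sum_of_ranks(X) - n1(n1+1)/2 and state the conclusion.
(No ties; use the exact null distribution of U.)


Step 1: Combine and sort all 10 observations; assign midranks.
sorted (value, group): (7,X), (9,X), (14,X), (17,X), (23,Y), (24,X), (28,X), (34,Y), (35,Y), (38,Y)
ranks: 7->1, 9->2, 14->3, 17->4, 23->5, 24->6, 28->7, 34->8, 35->9, 38->10
Step 2: Rank sum for X: R1 = 1 + 2 + 3 + 4 + 6 + 7 = 23.
Step 3: U_X = R1 - n1(n1+1)/2 = 23 - 6*7/2 = 23 - 21 = 2.
       U_Y = n1*n2 - U_X = 24 - 2 = 22.
Step 4: No ties, so the exact null distribution of U (based on enumerating the C(10,6) = 210 equally likely rank assignments) gives the two-sided p-value.
Step 5: p-value = 0.038095; compare to alpha = 0.05. reject H0.

U_X = 2, p = 0.038095, reject H0 at alpha = 0.05.


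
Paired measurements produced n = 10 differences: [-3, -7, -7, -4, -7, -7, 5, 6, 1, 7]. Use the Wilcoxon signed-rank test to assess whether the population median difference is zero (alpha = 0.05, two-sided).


Step 1: Drop any zero differences (none here) and take |d_i|.
|d| = [3, 7, 7, 4, 7, 7, 5, 6, 1, 7]
Step 2: Midrank |d_i| (ties get averaged ranks).
ranks: |3|->2, |7|->8, |7|->8, |4|->3, |7|->8, |7|->8, |5|->4, |6|->5, |1|->1, |7|->8
Step 3: Attach original signs; sum ranks with positive sign and with negative sign.
W+ = 4 + 5 + 1 + 8 = 18
W- = 2 + 8 + 8 + 3 + 8 + 8 = 37
(Check: W+ + W- = 55 should equal n(n+1)/2 = 55.)
Step 4: Test statistic W = min(W+, W-) = 18.
Step 5: Ties in |d|, so use the tie-corrected normal approximation.
        E[W] = n(n+1)/4 = 10*11/4 = 27.5.
        Tie groups: |d|=7 (t=5); sum(t^3 - t) = 120.
        Var[W] = n(n+1)(2n+1)/24 - sum(t^3-t)/48 = 2310/24 - 120/48 = 93.75.
        z = (W - E[W]) / sqrt(Var[W]) = (18 - 27.5) / 9.6825 = -0.9812.
        Two-sided p = 2*Phi(z) = 0.326516.
Step 6: alpha = 0.05. fail to reject H0.

W+ = 18, W- = 37, W = min = 18, p = 0.326516, fail to reject H0.


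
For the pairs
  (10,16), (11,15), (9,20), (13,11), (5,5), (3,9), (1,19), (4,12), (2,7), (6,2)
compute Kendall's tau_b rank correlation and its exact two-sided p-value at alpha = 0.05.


Step 1: Enumerate the 45 unordered pairs (i,j) with i<j and classify each by sign(x_j-x_i) * sign(y_j-y_i).
  (1,2):dx=+1,dy=-1->D; (1,3):dx=-1,dy=+4->D; (1,4):dx=+3,dy=-5->D; (1,5):dx=-5,dy=-11->C
  (1,6):dx=-7,dy=-7->C; (1,7):dx=-9,dy=+3->D; (1,8):dx=-6,dy=-4->C; (1,9):dx=-8,dy=-9->C
  (1,10):dx=-4,dy=-14->C; (2,3):dx=-2,dy=+5->D; (2,4):dx=+2,dy=-4->D; (2,5):dx=-6,dy=-10->C
  (2,6):dx=-8,dy=-6->C; (2,7):dx=-10,dy=+4->D; (2,8):dx=-7,dy=-3->C; (2,9):dx=-9,dy=-8->C
  (2,10):dx=-5,dy=-13->C; (3,4):dx=+4,dy=-9->D; (3,5):dx=-4,dy=-15->C; (3,6):dx=-6,dy=-11->C
  (3,7):dx=-8,dy=-1->C; (3,8):dx=-5,dy=-8->C; (3,9):dx=-7,dy=-13->C; (3,10):dx=-3,dy=-18->C
  (4,5):dx=-8,dy=-6->C; (4,6):dx=-10,dy=-2->C; (4,7):dx=-12,dy=+8->D; (4,8):dx=-9,dy=+1->D
  (4,9):dx=-11,dy=-4->C; (4,10):dx=-7,dy=-9->C; (5,6):dx=-2,dy=+4->D; (5,7):dx=-4,dy=+14->D
  (5,8):dx=-1,dy=+7->D; (5,9):dx=-3,dy=+2->D; (5,10):dx=+1,dy=-3->D; (6,7):dx=-2,dy=+10->D
  (6,8):dx=+1,dy=+3->C; (6,9):dx=-1,dy=-2->C; (6,10):dx=+3,dy=-7->D; (7,8):dx=+3,dy=-7->D
  (7,9):dx=+1,dy=-12->D; (7,10):dx=+5,dy=-17->D; (8,9):dx=-2,dy=-5->C; (8,10):dx=+2,dy=-10->D
  (9,10):dx=+4,dy=-5->D
Step 2: C = 23, D = 22, total pairs = 45.
Step 3: tau = (C - D)/(n(n-1)/2) = (23 - 22)/45 = 0.022222.
Step 4: Exact two-sided p-value (enumerate n! = 3628800 permutations of y under H0): p = 1.000000.
Step 5: alpha = 0.05. fail to reject H0.

tau_b = 0.0222 (C=23, D=22), p = 1.000000, fail to reject H0.


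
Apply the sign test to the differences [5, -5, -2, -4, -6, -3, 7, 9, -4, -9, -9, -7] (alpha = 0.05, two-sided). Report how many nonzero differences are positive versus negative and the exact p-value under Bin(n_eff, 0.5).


Step 1: Discard zero differences. Original n = 12; n_eff = number of nonzero differences = 12.
Nonzero differences (with sign): +5, -5, -2, -4, -6, -3, +7, +9, -4, -9, -9, -7
Step 2: Count signs: positive = 3, negative = 9.
Step 3: Under H0: P(positive) = 0.5, so the number of positives S ~ Bin(12, 0.5).
Step 4: Two-sided exact p-value = sum of Bin(12,0.5) probabilities at or below the observed probability = 0.145996.
Step 5: alpha = 0.05. fail to reject H0.

n_eff = 12, pos = 3, neg = 9, p = 0.145996, fail to reject H0.


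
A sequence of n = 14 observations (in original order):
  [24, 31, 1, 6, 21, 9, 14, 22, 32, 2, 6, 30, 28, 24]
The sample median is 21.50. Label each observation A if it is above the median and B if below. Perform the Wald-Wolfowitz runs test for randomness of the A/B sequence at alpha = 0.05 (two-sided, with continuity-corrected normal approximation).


Step 1: Compute median = 21.50; label A = above, B = below.
Labels in order: AABBBBBAABBAAA  (n_A = 7, n_B = 7)
Step 2: Count runs R = 5.
Step 3: Under H0 (random ordering), E[R] = 2*n_A*n_B/(n_A+n_B) + 1 = 2*7*7/14 + 1 = 8.0000.
        Var[R] = 2*n_A*n_B*(2*n_A*n_B - n_A - n_B) / ((n_A+n_B)^2 * (n_A+n_B-1)) = 8232/2548 = 3.2308.
        SD[R] = 1.7974.
Step 4: Continuity-corrected z = (R + 0.5 - E[R]) / SD[R] = (5 + 0.5 - 8.0000) / 1.7974 = -1.3909.
Step 5: Two-sided p-value via normal approximation = 2*(1 - Phi(|z|)) = 0.164264.
Step 6: alpha = 0.05. fail to reject H0.

R = 5, z = -1.3909, p = 0.164264, fail to reject H0.


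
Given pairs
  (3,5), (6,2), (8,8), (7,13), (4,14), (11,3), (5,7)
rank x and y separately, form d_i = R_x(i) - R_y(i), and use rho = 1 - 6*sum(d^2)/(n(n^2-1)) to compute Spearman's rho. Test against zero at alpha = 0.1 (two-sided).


Step 1: Rank x and y separately (midranks; no ties here).
rank(x): 3->1, 6->4, 8->6, 7->5, 4->2, 11->7, 5->3
rank(y): 5->3, 2->1, 8->5, 13->6, 14->7, 3->2, 7->4
Step 2: d_i = R_x(i) - R_y(i); compute d_i^2.
  (1-3)^2=4, (4-1)^2=9, (6-5)^2=1, (5-6)^2=1, (2-7)^2=25, (7-2)^2=25, (3-4)^2=1
sum(d^2) = 66.
Step 3: rho = 1 - 6*66 / (7*(7^2 - 1)) = 1 - 396/336 = -0.178571.
Step 4: Under H0, t = rho * sqrt((n-2)/(1-rho^2)) = -0.4058 ~ t(5).
Step 5: Two-sided p-value from the t-distribution with 5 df = 0.701658.
Step 6: alpha = 0.1. fail to reject H0.

rho = -0.1786, p = 0.701658, fail to reject H0 at alpha = 0.1.


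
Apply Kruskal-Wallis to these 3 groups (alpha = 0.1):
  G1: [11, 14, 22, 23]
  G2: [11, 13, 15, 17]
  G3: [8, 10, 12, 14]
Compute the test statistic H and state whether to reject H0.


Step 1: Combine all N = 12 observations and assign midranks.
sorted (value, group, rank): (8,G3,1), (10,G3,2), (11,G1,3.5), (11,G2,3.5), (12,G3,5), (13,G2,6), (14,G1,7.5), (14,G3,7.5), (15,G2,9), (17,G2,10), (22,G1,11), (23,G1,12)
Step 2: Sum ranks within each group.
R_1 = 34 (n_1 = 4)
R_2 = 28.5 (n_2 = 4)
R_3 = 15.5 (n_3 = 4)
Step 3: H = 12/(N(N+1)) * sum(R_i^2/n_i) - 3(N+1)
     = 12/(12*13) * (34^2/4 + 28.5^2/4 + 15.5^2/4) - 3*13
     = 0.076923 * 552.125 - 39
     = 3.471154.
Step 4: Ties present; correction factor C = 1 - 12/(12^3 - 12) = 0.993007. Corrected H = 3.471154 / 0.993007 = 3.495599.
Step 5: Under H0, H ~ chi^2(2); p-value = 0.174157.
Step 6: alpha = 0.1. fail to reject H0.

H = 3.4956, df = 2, p = 0.174157, fail to reject H0.


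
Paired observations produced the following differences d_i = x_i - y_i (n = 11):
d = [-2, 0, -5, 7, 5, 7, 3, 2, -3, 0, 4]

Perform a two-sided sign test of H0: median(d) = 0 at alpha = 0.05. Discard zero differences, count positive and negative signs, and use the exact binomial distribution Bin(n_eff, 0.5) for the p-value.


Step 1: Discard zero differences. Original n = 11; n_eff = number of nonzero differences = 9.
Nonzero differences (with sign): -2, -5, +7, +5, +7, +3, +2, -3, +4
Step 2: Count signs: positive = 6, negative = 3.
Step 3: Under H0: P(positive) = 0.5, so the number of positives S ~ Bin(9, 0.5).
Step 4: Two-sided exact p-value = sum of Bin(9,0.5) probabilities at or below the observed probability = 0.507812.
Step 5: alpha = 0.05. fail to reject H0.

n_eff = 9, pos = 6, neg = 3, p = 0.507812, fail to reject H0.


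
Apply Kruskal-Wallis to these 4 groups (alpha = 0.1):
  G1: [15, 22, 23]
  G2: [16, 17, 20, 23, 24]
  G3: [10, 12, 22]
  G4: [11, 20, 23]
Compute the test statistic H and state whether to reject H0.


Step 1: Combine all N = 14 observations and assign midranks.
sorted (value, group, rank): (10,G3,1), (11,G4,2), (12,G3,3), (15,G1,4), (16,G2,5), (17,G2,6), (20,G2,7.5), (20,G4,7.5), (22,G1,9.5), (22,G3,9.5), (23,G1,12), (23,G2,12), (23,G4,12), (24,G2,14)
Step 2: Sum ranks within each group.
R_1 = 25.5 (n_1 = 3)
R_2 = 44.5 (n_2 = 5)
R_3 = 13.5 (n_3 = 3)
R_4 = 21.5 (n_4 = 3)
Step 3: H = 12/(N(N+1)) * sum(R_i^2/n_i) - 3(N+1)
     = 12/(14*15) * (25.5^2/3 + 44.5^2/5 + 13.5^2/3 + 21.5^2/3) - 3*15
     = 0.057143 * 827.633 - 45
     = 2.293333.
Step 4: Ties present; correction factor C = 1 - 36/(14^3 - 14) = 0.986813. Corrected H = 2.293333 / 0.986813 = 2.323979.
Step 5: Under H0, H ~ chi^2(3); p-value = 0.507943.
Step 6: alpha = 0.1. fail to reject H0.

H = 2.3240, df = 3, p = 0.507943, fail to reject H0.


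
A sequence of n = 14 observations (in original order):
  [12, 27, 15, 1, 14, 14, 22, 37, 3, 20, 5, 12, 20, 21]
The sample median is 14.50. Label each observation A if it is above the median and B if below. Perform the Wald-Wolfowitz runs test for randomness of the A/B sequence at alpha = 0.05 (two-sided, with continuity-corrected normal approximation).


Step 1: Compute median = 14.50; label A = above, B = below.
Labels in order: BAABBBAABABBAA  (n_A = 7, n_B = 7)
Step 2: Count runs R = 8.
Step 3: Under H0 (random ordering), E[R] = 2*n_A*n_B/(n_A+n_B) + 1 = 2*7*7/14 + 1 = 8.0000.
        Var[R] = 2*n_A*n_B*(2*n_A*n_B - n_A - n_B) / ((n_A+n_B)^2 * (n_A+n_B-1)) = 8232/2548 = 3.2308.
        SD[R] = 1.7974.
Step 4: R = E[R], so z = 0 with no continuity correction.
Step 5: Two-sided p-value via normal approximation = 2*(1 - Phi(|z|)) = 1.000000.
Step 6: alpha = 0.05. fail to reject H0.

R = 8, z = 0.0000, p = 1.000000, fail to reject H0.


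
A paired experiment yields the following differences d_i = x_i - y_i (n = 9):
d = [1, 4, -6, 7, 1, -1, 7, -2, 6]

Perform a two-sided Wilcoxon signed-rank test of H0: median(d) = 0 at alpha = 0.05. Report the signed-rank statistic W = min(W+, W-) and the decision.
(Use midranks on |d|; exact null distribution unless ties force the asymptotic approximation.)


Step 1: Drop any zero differences (none here) and take |d_i|.
|d| = [1, 4, 6, 7, 1, 1, 7, 2, 6]
Step 2: Midrank |d_i| (ties get averaged ranks).
ranks: |1|->2, |4|->5, |6|->6.5, |7|->8.5, |1|->2, |1|->2, |7|->8.5, |2|->4, |6|->6.5
Step 3: Attach original signs; sum ranks with positive sign and with negative sign.
W+ = 2 + 5 + 8.5 + 2 + 8.5 + 6.5 = 32.5
W- = 6.5 + 2 + 4 = 12.5
(Check: W+ + W- = 45 should equal n(n+1)/2 = 45.)
Step 4: Test statistic W = min(W+, W-) = 12.5.
Step 5: Ties in |d|, so use the tie-corrected normal approximation.
        E[W] = n(n+1)/4 = 9*10/4 = 22.5.
        Tie groups: |d|=1 (t=3), |d|=6 (t=2), |d|=7 (t=2); sum(t^3 - t) = 36.
        Var[W] = n(n+1)(2n+1)/24 - sum(t^3-t)/48 = 1710/24 - 36/48 = 70.5.
        z = (W - E[W]) / sqrt(Var[W]) = (12.5 - 22.5) / 8.3964 = -1.1910.
        Two-sided p = 2*Phi(z) = 0.233660.
Step 6: alpha = 0.05. fail to reject H0.

W+ = 32.5, W- = 12.5, W = min = 12.5, p = 0.233660, fail to reject H0.
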